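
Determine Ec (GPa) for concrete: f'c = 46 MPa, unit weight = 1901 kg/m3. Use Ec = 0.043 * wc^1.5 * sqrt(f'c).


Ec = 0.043 * 1901^1.5 * sqrt(46) / 1000
= 24.17 GPa

24.17


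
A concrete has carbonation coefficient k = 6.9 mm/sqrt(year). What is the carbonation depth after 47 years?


depth = k * sqrt(t)
= 6.9 * sqrt(47)
= 47.3 mm

47.3


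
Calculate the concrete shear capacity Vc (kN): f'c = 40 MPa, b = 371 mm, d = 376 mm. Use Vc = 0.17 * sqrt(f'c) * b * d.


Vc = 0.17 * sqrt(40) * 371 * 376 / 1000
= 149.98 kN

149.98


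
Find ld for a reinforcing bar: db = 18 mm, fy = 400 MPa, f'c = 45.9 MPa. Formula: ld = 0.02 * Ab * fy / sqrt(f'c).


Ab = pi * 18^2 / 4 = 254.469 mm2
ld = 0.02 * 254.469 * 400 / sqrt(45.9)
= 300.5 mm

300.5


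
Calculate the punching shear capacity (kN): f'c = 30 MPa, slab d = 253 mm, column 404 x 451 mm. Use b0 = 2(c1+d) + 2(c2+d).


b0 = 2*(404 + 253) + 2*(451 + 253) = 2722 mm
Vc = 0.33 * sqrt(30) * 2722 * 253 / 1000
= 1244.75 kN

1244.75


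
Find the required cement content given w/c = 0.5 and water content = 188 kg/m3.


Cement = water / (w/c)
= 188 / 0.5
= 376.0 kg/m3

376.0


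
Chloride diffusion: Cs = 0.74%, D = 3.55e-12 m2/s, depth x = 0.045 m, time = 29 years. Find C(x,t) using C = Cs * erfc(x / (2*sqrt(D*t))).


t_seconds = 29 * 365.25 * 24 * 3600 = 915170400.0 s
arg = 0.045 / (2 * sqrt(3.55e-12 * 915170400.0))
= 0.3947
erfc(0.3947) = 0.5767
C = 0.74 * 0.5767 = 0.4267%

0.4267


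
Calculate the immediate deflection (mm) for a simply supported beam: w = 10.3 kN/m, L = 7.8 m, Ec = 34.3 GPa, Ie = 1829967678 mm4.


Convert: L = 7.8 m = 7800 mm, Ec = 34.3 GPa = 34300 MPa
delta = 5 * 10.3 * 7800^4 / (384 * 34300 * 1829967678)
= 7.91 mm

7.91


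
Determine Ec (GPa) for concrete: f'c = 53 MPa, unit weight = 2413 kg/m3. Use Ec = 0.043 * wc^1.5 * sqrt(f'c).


Ec = 0.043 * 2413^1.5 * sqrt(53) / 1000
= 37.11 GPa

37.11


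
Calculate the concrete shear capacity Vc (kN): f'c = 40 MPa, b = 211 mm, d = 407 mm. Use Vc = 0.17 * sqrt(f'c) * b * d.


Vc = 0.17 * sqrt(40) * 211 * 407 / 1000
= 92.33 kN

92.33


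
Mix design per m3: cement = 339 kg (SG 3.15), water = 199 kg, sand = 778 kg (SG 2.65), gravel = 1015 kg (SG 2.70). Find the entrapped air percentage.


Vol cement = 339 / (3.15 * 1000) = 0.107619 m3
Vol water = 199 / 1000 = 0.199 m3
Vol sand = 778 / (2.65 * 1000) = 0.293585 m3
Vol gravel = 1015 / (2.70 * 1000) = 0.375926 m3
Total solid + water volume = 0.97613 m3
Air = (1 - 0.97613) * 100 = 2.39%

2.39


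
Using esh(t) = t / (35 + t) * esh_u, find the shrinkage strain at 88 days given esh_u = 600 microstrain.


esh(88) = 88 / (35 + 88) * 600
= 88 / 123 * 600
= 429.3 microstrain

429.3


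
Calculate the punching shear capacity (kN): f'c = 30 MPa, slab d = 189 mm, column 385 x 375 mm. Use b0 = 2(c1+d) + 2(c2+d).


b0 = 2*(385 + 189) + 2*(375 + 189) = 2276 mm
Vc = 0.33 * sqrt(30) * 2276 * 189 / 1000
= 777.51 kN

777.51


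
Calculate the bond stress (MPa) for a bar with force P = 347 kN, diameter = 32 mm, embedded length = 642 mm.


u = P / (pi * db * ld)
= 347 * 1000 / (pi * 32 * 642)
= 5.376 MPa

5.376


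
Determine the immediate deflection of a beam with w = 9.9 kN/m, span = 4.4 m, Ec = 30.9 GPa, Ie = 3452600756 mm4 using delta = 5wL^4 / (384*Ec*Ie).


Convert: L = 4.4 m = 4400 mm, Ec = 30.9 GPa = 30900 MPa
delta = 5 * 9.9 * 4400^4 / (384 * 30900 * 3452600756)
= 0.45 mm

0.45


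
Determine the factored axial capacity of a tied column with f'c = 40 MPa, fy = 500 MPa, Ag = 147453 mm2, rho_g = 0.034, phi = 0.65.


Ast = rho * Ag = 0.034 * 147453 = 5013.402 mm2
phi*Pn = 0.65 * 0.80 * (0.85 * 40 * (147453 - 5013.402) + 500 * 5013.402) / 1000
= 3821.82 kN

3821.82


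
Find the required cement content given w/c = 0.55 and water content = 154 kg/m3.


Cement = water / (w/c)
= 154 / 0.55
= 280.0 kg/m3

280.0


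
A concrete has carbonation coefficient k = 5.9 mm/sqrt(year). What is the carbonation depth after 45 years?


depth = k * sqrt(t)
= 5.9 * sqrt(45)
= 39.58 mm

39.58


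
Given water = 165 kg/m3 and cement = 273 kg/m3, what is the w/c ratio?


w/c = water / cement
w/c = 165 / 273 = 0.604

0.604


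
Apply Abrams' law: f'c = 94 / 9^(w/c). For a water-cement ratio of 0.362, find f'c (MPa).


f'c = 94 / 9^0.362
= 94 / 2.215
= 42.43 MPa

42.43


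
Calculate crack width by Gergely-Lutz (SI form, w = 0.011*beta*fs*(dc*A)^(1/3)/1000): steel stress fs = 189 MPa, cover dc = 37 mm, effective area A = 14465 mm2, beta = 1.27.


w = 0.011 * beta * fs * (dc * A)^(1/3) / 1000
= 0.011 * 1.27 * 189 * (37 * 14465)^(1/3) / 1000
= 0.214 mm

0.214


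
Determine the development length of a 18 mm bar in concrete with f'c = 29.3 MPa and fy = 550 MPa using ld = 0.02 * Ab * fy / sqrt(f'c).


Ab = pi * 18^2 / 4 = 254.469 mm2
ld = 0.02 * 254.469 * 550 / sqrt(29.3)
= 517.1 mm

517.1


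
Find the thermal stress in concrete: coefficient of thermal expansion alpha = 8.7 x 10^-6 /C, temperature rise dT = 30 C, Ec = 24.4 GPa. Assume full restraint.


sigma = alpha * dT * Ec
= 8.7e-6 * 30 * 24.4 * 1000
= 6.368 MPa

6.368


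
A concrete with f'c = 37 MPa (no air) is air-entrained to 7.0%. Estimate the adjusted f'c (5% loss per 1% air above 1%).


Strength loss = (7.0 - 1) * 5 = 30.0%
f'c = 37 * (1 - 30.0/100)
= 25.9 MPa

25.9


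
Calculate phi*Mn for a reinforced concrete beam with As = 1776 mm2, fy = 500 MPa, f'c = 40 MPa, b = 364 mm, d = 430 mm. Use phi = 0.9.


a = As * fy / (0.85 * f'c * b)
= 1776 * 500 / (0.85 * 40 * 364)
= 71.7518 mm
Mn = As * fy * (d - a/2) / 10^6
= 349.9822 kN-m
phi*Mn = 0.9 * 349.9822 = 314.98 kN-m

314.98


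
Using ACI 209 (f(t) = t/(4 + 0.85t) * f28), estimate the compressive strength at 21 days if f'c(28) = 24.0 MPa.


f(21) = 21 / (4 + 0.85 * 21) * 24.0
= 21 / 21.85 * 24.0
= 23.07 MPa

23.07


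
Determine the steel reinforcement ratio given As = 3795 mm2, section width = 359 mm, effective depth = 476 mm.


rho = As / (b * d)
= 3795 / (359 * 476)
= 0.0222

0.0222


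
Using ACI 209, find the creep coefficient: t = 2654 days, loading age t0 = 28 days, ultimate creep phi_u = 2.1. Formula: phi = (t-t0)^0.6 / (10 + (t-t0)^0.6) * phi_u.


dt = 2654 - 28 = 2626
phi = 2626^0.6 / (10 + 2626^0.6) * 2.1
= 1.929

1.929


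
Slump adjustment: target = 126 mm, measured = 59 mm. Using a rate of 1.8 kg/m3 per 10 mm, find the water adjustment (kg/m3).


Difference = 126 - 59 = 67 mm
Water adjustment = 67 * 1.8 / 10 = 12.1 kg/m3

12.1


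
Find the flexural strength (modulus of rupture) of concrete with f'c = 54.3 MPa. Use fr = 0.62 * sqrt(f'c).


fr = 0.62 * sqrt(54.3)
= 4.569 MPa

4.569


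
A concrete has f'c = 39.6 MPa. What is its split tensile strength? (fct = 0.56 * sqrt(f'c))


fct = 0.56 * sqrt(39.6)
= 0.56 * 6.293
= 3.524 MPa

3.524


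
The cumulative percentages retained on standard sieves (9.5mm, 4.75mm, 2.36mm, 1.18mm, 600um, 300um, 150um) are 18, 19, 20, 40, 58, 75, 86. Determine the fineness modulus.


FM = sum(cumulative % retained) / 100
= 316 / 100
= 3.16

3.16


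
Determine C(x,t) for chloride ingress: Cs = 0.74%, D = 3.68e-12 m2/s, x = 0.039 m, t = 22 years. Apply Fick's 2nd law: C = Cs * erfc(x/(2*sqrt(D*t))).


t_seconds = 22 * 365.25 * 24 * 3600 = 694267200.0 s
arg = 0.039 / (2 * sqrt(3.68e-12 * 694267200.0))
= 0.3858
erfc(0.3858) = 0.5854
C = 0.74 * 0.5854 = 0.4332%

0.4332


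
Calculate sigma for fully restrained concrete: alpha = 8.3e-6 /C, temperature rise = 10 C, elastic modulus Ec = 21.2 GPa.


sigma = alpha * dT * Ec
= 8.3e-6 * 10 * 21.2 * 1000
= 1.76 MPa

1.76


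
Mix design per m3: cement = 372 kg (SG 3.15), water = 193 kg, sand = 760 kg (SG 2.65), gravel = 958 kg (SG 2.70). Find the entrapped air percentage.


Vol cement = 372 / (3.15 * 1000) = 0.118095 m3
Vol water = 193 / 1000 = 0.193 m3
Vol sand = 760 / (2.65 * 1000) = 0.286792 m3
Vol gravel = 958 / (2.70 * 1000) = 0.354815 m3
Total solid + water volume = 0.952703 m3
Air = (1 - 0.952703) * 100 = 4.73%

4.73


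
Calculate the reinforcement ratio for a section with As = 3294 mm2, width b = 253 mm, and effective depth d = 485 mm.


rho = As / (b * d)
= 3294 / (253 * 485)
= 0.0268

0.0268


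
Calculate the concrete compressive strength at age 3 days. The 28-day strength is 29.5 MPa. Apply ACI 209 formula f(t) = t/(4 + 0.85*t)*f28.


f(3) = 3 / (4 + 0.85 * 3) * 29.5
= 3 / 6.55 * 29.5
= 13.51 MPa

13.51


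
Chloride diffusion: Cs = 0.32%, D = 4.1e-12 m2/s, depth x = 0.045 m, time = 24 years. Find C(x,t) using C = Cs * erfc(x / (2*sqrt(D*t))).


t_seconds = 24 * 365.25 * 24 * 3600 = 757382400.0 s
arg = 0.045 / (2 * sqrt(4.1e-12 * 757382400.0))
= 0.4038
erfc(0.4038) = 0.568
C = 0.32 * 0.568 = 0.1818%

0.1818


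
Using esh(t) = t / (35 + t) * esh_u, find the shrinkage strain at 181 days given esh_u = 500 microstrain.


esh(181) = 181 / (35 + 181) * 500
= 181 / 216 * 500
= 419.0 microstrain

419.0


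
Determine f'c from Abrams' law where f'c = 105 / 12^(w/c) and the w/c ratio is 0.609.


f'c = 105 / 12^0.609
= 105 / 4.542
= 23.12 MPa

23.12


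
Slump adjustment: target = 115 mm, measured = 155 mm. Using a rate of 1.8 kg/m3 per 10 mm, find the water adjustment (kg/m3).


Difference = 115 - 155 = -40 mm
Water adjustment = -40 * 1.8 / 10 = -7.2 kg/m3

-7.2


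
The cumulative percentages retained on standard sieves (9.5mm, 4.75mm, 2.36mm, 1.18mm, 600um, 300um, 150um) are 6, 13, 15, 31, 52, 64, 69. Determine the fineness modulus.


FM = sum(cumulative % retained) / 100
= 250 / 100
= 2.5

2.5


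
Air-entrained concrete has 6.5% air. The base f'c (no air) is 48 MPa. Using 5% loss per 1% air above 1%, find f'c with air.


Strength loss = (6.5 - 1) * 5 = 27.5%
f'c = 48 * (1 - 27.5/100)
= 34.8 MPa

34.8


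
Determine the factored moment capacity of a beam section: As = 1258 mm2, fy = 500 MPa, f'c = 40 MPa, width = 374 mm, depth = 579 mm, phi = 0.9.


a = As * fy / (0.85 * f'c * b)
= 1258 * 500 / (0.85 * 40 * 374)
= 49.4652 mm
Mn = As * fy * (d - a/2) / 10^6
= 348.6342 kN-m
phi*Mn = 0.9 * 348.6342 = 313.77 kN-m

313.77


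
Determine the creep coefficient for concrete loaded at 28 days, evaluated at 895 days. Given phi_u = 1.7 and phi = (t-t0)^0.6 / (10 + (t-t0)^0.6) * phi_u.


dt = 895 - 28 = 867
phi = 867^0.6 / (10 + 867^0.6) * 1.7
= 1.45

1.45


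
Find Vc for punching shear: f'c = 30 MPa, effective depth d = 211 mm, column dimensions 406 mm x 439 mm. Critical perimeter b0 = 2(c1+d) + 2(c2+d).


b0 = 2*(406 + 211) + 2*(439 + 211) = 2534 mm
Vc = 0.33 * sqrt(30) * 2534 * 211 / 1000
= 966.41 kN

966.41


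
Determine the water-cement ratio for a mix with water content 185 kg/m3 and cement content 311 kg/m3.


w/c = water / cement
w/c = 185 / 311 = 0.595

0.595


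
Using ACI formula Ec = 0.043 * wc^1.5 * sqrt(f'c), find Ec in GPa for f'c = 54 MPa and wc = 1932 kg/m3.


Ec = 0.043 * 1932^1.5 * sqrt(54) / 1000
= 26.83 GPa

26.83


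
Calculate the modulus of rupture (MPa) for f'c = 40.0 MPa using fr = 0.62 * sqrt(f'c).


fr = 0.62 * sqrt(40.0)
= 3.921 MPa

3.921


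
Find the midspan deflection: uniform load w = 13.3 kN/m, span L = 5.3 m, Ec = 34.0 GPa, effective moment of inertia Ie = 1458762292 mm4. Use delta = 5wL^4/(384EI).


Convert: L = 5.3 m = 5300 mm, Ec = 34.0 GPa = 34000 MPa
delta = 5 * 13.3 * 5300^4 / (384 * 34000 * 1458762292)
= 2.76 mm

2.76


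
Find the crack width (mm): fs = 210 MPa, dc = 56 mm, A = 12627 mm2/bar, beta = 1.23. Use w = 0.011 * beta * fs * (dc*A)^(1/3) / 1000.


w = 0.011 * beta * fs * (dc * A)^(1/3) / 1000
= 0.011 * 1.23 * 210 * (56 * 12627)^(1/3) / 1000
= 0.253 mm

0.253


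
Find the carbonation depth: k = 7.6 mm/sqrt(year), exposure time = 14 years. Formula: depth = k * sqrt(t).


depth = k * sqrt(t)
= 7.6 * sqrt(14)
= 28.44 mm

28.44


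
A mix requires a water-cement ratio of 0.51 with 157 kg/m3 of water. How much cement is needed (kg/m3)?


Cement = water / (w/c)
= 157 / 0.51
= 307.8 kg/m3

307.8


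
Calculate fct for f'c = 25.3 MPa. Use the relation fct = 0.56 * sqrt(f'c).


fct = 0.56 * sqrt(25.3)
= 0.56 * 5.03
= 2.817 MPa

2.817


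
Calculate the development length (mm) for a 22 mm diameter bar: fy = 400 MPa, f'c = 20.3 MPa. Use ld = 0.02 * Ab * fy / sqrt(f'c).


Ab = pi * 22^2 / 4 = 380.133 mm2
ld = 0.02 * 380.133 * 400 / sqrt(20.3)
= 675.0 mm

675.0


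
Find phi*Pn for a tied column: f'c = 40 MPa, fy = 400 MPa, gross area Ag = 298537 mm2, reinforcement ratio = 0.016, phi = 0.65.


Ast = rho * Ag = 0.016 * 298537 = 4776.592 mm2
phi*Pn = 0.65 * 0.80 * (0.85 * 40 * (298537 - 4776.592) + 400 * 4776.592) / 1000
= 6187.22 kN

6187.22


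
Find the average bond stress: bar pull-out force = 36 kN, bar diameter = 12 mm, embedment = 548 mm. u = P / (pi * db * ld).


u = P / (pi * db * ld)
= 36 * 1000 / (pi * 12 * 548)
= 1.743 MPa

1.743


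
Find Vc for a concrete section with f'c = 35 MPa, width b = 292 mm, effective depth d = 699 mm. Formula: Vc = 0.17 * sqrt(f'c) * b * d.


Vc = 0.17 * sqrt(35) * 292 * 699 / 1000
= 205.28 kN

205.28


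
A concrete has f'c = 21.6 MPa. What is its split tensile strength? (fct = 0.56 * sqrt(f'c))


fct = 0.56 * sqrt(21.6)
= 0.56 * 4.648
= 2.603 MPa

2.603


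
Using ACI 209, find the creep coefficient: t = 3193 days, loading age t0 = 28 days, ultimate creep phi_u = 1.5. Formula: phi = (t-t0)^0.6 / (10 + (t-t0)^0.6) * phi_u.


dt = 3193 - 28 = 3165
phi = 3165^0.6 / (10 + 3165^0.6) * 1.5
= 1.39

1.39


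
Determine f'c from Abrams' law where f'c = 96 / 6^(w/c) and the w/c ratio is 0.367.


f'c = 96 / 6^0.367
= 96 / 1.93
= 49.74 MPa

49.74


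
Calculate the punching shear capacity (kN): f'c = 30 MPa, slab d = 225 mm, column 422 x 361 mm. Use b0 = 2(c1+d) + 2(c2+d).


b0 = 2*(422 + 225) + 2*(361 + 225) = 2466 mm
Vc = 0.33 * sqrt(30) * 2466 * 225 / 1000
= 1002.88 kN

1002.88


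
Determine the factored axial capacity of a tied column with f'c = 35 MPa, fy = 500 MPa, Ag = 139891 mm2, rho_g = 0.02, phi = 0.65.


Ast = rho * Ag = 0.02 * 139891 = 2797.82 mm2
phi*Pn = 0.65 * 0.80 * (0.85 * 35 * (139891 - 2797.82) + 500 * 2797.82) / 1000
= 2848.26 kN

2848.26


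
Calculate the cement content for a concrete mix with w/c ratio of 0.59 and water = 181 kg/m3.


Cement = water / (w/c)
= 181 / 0.59
= 306.8 kg/m3

306.8


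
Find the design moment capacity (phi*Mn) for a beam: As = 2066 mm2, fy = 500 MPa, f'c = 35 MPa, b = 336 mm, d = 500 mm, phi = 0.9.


a = As * fy / (0.85 * f'c * b)
= 2066 * 500 / (0.85 * 35 * 336)
= 103.3413 mm
Mn = As * fy * (d - a/2) / 10^6
= 463.1242 kN-m
phi*Mn = 0.9 * 463.1242 = 416.81 kN-m

416.81


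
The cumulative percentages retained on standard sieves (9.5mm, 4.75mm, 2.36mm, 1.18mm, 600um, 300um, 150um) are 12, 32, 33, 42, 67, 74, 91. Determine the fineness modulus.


FM = sum(cumulative % retained) / 100
= 351 / 100
= 3.51

3.51


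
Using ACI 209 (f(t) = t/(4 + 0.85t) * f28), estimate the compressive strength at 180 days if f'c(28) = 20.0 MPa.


f(180) = 180 / (4 + 0.85 * 180) * 20.0
= 180 / 157.0 * 20.0
= 22.93 MPa

22.93


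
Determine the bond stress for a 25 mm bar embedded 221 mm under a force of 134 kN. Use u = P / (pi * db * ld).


u = P / (pi * db * ld)
= 134 * 1000 / (pi * 25 * 221)
= 7.72 MPa

7.72


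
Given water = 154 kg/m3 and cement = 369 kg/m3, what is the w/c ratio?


w/c = water / cement
w/c = 154 / 369 = 0.417

0.417


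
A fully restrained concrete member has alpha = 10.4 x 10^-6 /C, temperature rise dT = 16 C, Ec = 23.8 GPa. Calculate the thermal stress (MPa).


sigma = alpha * dT * Ec
= 10.4e-6 * 16 * 23.8 * 1000
= 3.96 MPa

3.96


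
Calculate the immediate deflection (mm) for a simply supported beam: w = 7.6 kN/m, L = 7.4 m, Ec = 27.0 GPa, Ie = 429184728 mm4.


Convert: L = 7.4 m = 7400 mm, Ec = 27.0 GPa = 27000 MPa
delta = 5 * 7.6 * 7400^4 / (384 * 27000 * 429184728)
= 25.61 mm

25.61


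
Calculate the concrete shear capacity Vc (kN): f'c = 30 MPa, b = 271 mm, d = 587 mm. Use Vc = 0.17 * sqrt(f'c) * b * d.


Vc = 0.17 * sqrt(30) * 271 * 587 / 1000
= 148.12 kN

148.12


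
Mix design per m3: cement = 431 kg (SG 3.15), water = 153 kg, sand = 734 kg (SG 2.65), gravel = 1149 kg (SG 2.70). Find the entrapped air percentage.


Vol cement = 431 / (3.15 * 1000) = 0.136825 m3
Vol water = 153 / 1000 = 0.153 m3
Vol sand = 734 / (2.65 * 1000) = 0.276981 m3
Vol gravel = 1149 / (2.70 * 1000) = 0.425556 m3
Total solid + water volume = 0.992362 m3
Air = (1 - 0.992362) * 100 = 0.76%

0.76


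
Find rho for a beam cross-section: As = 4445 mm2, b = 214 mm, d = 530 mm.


rho = As / (b * d)
= 4445 / (214 * 530)
= 0.0392

0.0392


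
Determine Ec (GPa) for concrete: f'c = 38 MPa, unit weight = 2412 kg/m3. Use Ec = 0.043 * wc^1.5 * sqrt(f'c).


Ec = 0.043 * 2412^1.5 * sqrt(38) / 1000
= 31.4 GPa

31.4


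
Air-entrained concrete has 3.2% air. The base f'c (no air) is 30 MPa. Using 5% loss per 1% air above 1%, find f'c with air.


Strength loss = (3.2 - 1) * 5 = 11.0%
f'c = 30 * (1 - 11.0/100)
= 26.7 MPa

26.7


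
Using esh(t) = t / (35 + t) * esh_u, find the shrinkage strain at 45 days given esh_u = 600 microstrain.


esh(45) = 45 / (35 + 45) * 600
= 45 / 80 * 600
= 337.5 microstrain

337.5


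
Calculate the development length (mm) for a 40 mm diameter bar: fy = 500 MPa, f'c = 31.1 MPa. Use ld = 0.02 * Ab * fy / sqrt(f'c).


Ab = pi * 40^2 / 4 = 1256.637 mm2
ld = 0.02 * 1256.637 * 500 / sqrt(31.1)
= 2253.4 mm

2253.4


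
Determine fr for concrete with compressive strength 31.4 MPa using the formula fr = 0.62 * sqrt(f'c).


fr = 0.62 * sqrt(31.4)
= 3.474 MPa

3.474


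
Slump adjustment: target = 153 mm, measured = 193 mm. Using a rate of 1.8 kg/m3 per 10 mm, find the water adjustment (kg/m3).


Difference = 153 - 193 = -40 mm
Water adjustment = -40 * 1.8 / 10 = -7.2 kg/m3

-7.2


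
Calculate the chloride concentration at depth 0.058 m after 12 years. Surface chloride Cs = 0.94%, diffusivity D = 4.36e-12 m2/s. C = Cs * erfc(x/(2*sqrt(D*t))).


t_seconds = 12 * 365.25 * 24 * 3600 = 378691200.0 s
arg = 0.058 / (2 * sqrt(4.36e-12 * 378691200.0))
= 0.7137
erfc(0.7137) = 0.3128
C = 0.94 * 0.3128 = 0.2941%

0.2941


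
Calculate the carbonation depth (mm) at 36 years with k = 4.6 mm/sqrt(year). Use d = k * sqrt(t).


depth = k * sqrt(t)
= 4.6 * sqrt(36)
= 27.6 mm

27.6


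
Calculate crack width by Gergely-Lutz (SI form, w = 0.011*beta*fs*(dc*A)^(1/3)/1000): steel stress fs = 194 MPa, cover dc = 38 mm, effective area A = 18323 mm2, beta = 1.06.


w = 0.011 * beta * fs * (dc * A)^(1/3) / 1000
= 0.011 * 1.06 * 194 * (38 * 18323)^(1/3) / 1000
= 0.2 mm

0.2


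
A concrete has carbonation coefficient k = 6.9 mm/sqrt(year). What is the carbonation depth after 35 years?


depth = k * sqrt(t)
= 6.9 * sqrt(35)
= 40.82 mm

40.82


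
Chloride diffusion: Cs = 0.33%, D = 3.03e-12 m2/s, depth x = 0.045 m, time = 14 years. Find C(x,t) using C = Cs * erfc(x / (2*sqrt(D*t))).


t_seconds = 14 * 365.25 * 24 * 3600 = 441806400.0 s
arg = 0.045 / (2 * sqrt(3.03e-12 * 441806400.0))
= 0.615
erfc(0.615) = 0.3845
C = 0.33 * 0.3845 = 0.1269%

0.1269


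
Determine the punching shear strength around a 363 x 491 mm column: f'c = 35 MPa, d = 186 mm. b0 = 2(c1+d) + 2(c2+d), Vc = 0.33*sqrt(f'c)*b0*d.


b0 = 2*(363 + 186) + 2*(491 + 186) = 2452 mm
Vc = 0.33 * sqrt(35) * 2452 * 186 / 1000
= 890.39 kN

890.39


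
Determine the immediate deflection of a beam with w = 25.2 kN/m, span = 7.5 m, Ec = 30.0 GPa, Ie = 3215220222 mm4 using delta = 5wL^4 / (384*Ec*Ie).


Convert: L = 7.5 m = 7500 mm, Ec = 30.0 GPa = 30000 MPa
delta = 5 * 25.2 * 7500^4 / (384 * 30000 * 3215220222)
= 10.76 mm

10.76


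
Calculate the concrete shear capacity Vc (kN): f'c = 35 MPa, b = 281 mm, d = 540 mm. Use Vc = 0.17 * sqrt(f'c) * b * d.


Vc = 0.17 * sqrt(35) * 281 * 540 / 1000
= 152.61 kN

152.61


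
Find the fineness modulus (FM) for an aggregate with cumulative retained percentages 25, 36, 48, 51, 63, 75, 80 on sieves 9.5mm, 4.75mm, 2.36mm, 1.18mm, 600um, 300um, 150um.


FM = sum(cumulative % retained) / 100
= 378 / 100
= 3.78

3.78


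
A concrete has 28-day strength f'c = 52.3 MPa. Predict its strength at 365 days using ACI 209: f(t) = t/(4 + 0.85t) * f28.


f(365) = 365 / (4 + 0.85 * 365) * 52.3
= 365 / 314.25 * 52.3
= 60.75 MPa

60.75


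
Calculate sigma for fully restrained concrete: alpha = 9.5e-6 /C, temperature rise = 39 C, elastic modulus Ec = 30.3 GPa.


sigma = alpha * dT * Ec
= 9.5e-6 * 39 * 30.3 * 1000
= 11.226 MPa

11.226


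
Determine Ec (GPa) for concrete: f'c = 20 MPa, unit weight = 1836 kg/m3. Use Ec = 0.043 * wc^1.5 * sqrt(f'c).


Ec = 0.043 * 1836^1.5 * sqrt(20) / 1000
= 15.13 GPa

15.13


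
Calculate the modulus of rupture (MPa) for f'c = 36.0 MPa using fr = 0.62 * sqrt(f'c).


fr = 0.62 * sqrt(36.0)
= 3.72 MPa

3.72


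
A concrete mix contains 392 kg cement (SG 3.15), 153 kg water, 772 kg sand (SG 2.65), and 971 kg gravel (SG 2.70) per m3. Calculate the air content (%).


Vol cement = 392 / (3.15 * 1000) = 0.124444 m3
Vol water = 153 / 1000 = 0.153 m3
Vol sand = 772 / (2.65 * 1000) = 0.291321 m3
Vol gravel = 971 / (2.70 * 1000) = 0.35963 m3
Total solid + water volume = 0.928395 m3
Air = (1 - 0.928395) * 100 = 7.16%

7.16


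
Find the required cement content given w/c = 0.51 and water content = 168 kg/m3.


Cement = water / (w/c)
= 168 / 0.51
= 329.4 kg/m3

329.4


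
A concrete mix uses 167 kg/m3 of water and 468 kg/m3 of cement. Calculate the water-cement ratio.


w/c = water / cement
w/c = 167 / 468 = 0.357

0.357


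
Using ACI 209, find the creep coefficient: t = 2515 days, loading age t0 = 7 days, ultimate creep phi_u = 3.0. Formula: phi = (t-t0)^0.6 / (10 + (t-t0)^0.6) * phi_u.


dt = 2515 - 7 = 2508
phi = 2508^0.6 / (10 + 2508^0.6) * 3.0
= 2.749

2.749


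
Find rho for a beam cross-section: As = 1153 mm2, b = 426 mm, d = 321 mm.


rho = As / (b * d)
= 1153 / (426 * 321)
= 0.0084

0.0084


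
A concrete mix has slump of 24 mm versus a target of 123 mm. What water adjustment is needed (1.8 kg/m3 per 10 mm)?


Difference = 123 - 24 = 99 mm
Water adjustment = 99 * 1.8 / 10 = 17.8 kg/m3

17.8


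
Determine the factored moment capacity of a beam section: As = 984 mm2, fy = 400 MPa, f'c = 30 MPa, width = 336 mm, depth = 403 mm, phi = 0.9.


a = As * fy / (0.85 * f'c * b)
= 984 * 400 / (0.85 * 30 * 336)
= 45.9384 mm
Mn = As * fy * (d - a/2) / 10^6
= 149.5801 kN-m
phi*Mn = 0.9 * 149.5801 = 134.62 kN-m

134.62


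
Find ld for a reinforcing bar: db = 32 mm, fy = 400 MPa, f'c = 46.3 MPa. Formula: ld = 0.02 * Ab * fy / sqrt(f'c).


Ab = pi * 32^2 / 4 = 804.248 mm2
ld = 0.02 * 804.248 * 400 / sqrt(46.3)
= 945.6 mm

945.6


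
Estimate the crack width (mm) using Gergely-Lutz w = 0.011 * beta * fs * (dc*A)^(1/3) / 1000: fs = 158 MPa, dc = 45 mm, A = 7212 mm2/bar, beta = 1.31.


w = 0.011 * beta * fs * (dc * A)^(1/3) / 1000
= 0.011 * 1.31 * 158 * (45 * 7212)^(1/3) / 1000
= 0.156 mm

0.156


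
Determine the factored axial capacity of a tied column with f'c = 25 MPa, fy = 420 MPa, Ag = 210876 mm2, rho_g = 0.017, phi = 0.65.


Ast = rho * Ag = 0.017 * 210876 = 3584.892 mm2
phi*Pn = 0.65 * 0.80 * (0.85 * 25 * (210876 - 3584.892) + 420 * 3584.892) / 1000
= 3073.51 kN

3073.51


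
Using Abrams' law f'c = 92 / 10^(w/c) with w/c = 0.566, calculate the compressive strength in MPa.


f'c = 92 / 10^0.566
= 92 / 3.681
= 24.99 MPa

24.99


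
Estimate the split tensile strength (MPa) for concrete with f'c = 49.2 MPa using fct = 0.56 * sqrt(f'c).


fct = 0.56 * sqrt(49.2)
= 0.56 * 7.014
= 3.928 MPa

3.928


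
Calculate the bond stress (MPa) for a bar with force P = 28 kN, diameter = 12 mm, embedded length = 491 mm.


u = P / (pi * db * ld)
= 28 * 1000 / (pi * 12 * 491)
= 1.513 MPa

1.513


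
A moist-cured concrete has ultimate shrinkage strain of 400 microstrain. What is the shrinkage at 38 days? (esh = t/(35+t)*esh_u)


esh(38) = 38 / (35 + 38) * 400
= 38 / 73 * 400
= 208.2 microstrain

208.2


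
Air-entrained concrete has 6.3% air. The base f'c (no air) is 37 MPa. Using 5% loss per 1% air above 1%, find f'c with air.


Strength loss = (6.3 - 1) * 5 = 26.5%
f'c = 37 * (1 - 26.5/100)
= 27.2 MPa

27.2


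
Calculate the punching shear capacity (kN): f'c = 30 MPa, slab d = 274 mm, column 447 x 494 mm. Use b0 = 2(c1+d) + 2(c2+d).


b0 = 2*(447 + 274) + 2*(494 + 274) = 2978 mm
Vc = 0.33 * sqrt(30) * 2978 * 274 / 1000
= 1474.86 kN

1474.86


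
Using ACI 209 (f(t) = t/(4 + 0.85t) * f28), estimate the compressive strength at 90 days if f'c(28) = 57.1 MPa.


f(90) = 90 / (4 + 0.85 * 90) * 57.1
= 90 / 80.5 * 57.1
= 63.84 MPa

63.84


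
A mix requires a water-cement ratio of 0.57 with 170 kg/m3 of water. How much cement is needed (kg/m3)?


Cement = water / (w/c)
= 170 / 0.57
= 298.2 kg/m3

298.2


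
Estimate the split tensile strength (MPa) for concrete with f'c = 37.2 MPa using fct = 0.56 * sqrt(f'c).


fct = 0.56 * sqrt(37.2)
= 0.56 * 6.099
= 3.416 MPa

3.416


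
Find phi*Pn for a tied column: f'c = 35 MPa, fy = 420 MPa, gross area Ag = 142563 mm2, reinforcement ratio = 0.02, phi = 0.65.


Ast = rho * Ag = 0.02 * 142563 = 2851.26 mm2
phi*Pn = 0.65 * 0.80 * (0.85 * 35 * (142563 - 2851.26) + 420 * 2851.26) / 1000
= 2784.06 kN

2784.06


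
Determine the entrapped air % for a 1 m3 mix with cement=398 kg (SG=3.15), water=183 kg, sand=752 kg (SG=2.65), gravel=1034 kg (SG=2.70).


Vol cement = 398 / (3.15 * 1000) = 0.126349 m3
Vol water = 183 / 1000 = 0.183 m3
Vol sand = 752 / (2.65 * 1000) = 0.283774 m3
Vol gravel = 1034 / (2.70 * 1000) = 0.382963 m3
Total solid + water volume = 0.976086 m3
Air = (1 - 0.976086) * 100 = 2.39%

2.39


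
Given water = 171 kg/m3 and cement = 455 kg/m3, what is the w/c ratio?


w/c = water / cement
w/c = 171 / 455 = 0.376

0.376


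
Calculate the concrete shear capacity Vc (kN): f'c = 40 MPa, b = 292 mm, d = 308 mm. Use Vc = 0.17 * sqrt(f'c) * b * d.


Vc = 0.17 * sqrt(40) * 292 * 308 / 1000
= 96.7 kN

96.7


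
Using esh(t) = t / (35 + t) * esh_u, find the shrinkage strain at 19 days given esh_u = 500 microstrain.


esh(19) = 19 / (35 + 19) * 500
= 19 / 54 * 500
= 175.9 microstrain

175.9


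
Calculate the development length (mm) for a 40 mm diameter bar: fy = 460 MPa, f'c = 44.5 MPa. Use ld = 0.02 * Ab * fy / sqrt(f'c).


Ab = pi * 40^2 / 4 = 1256.637 mm2
ld = 0.02 * 1256.637 * 460 / sqrt(44.5)
= 1733.1 mm

1733.1


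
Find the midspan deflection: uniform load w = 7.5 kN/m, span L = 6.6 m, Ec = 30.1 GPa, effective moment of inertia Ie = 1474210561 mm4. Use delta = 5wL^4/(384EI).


Convert: L = 6.6 m = 6600 mm, Ec = 30.1 GPa = 30100 MPa
delta = 5 * 7.5 * 6600^4 / (384 * 30100 * 1474210561)
= 4.18 mm

4.18


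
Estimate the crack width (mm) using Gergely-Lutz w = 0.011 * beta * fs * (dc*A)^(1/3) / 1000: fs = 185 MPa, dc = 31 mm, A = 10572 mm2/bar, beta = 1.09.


w = 0.011 * beta * fs * (dc * A)^(1/3) / 1000
= 0.011 * 1.09 * 185 * (31 * 10572)^(1/3) / 1000
= 0.153 mm

0.153


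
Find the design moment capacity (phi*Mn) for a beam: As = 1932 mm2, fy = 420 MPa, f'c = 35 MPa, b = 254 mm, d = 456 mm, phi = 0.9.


a = As * fy / (0.85 * f'c * b)
= 1932 * 420 / (0.85 * 35 * 254)
= 107.383 mm
Mn = As * fy * (d - a/2) / 10^6
= 326.4492 kN-m
phi*Mn = 0.9 * 326.4492 = 293.8 kN-m

293.8


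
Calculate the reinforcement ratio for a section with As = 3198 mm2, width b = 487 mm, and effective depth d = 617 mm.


rho = As / (b * d)
= 3198 / (487 * 617)
= 0.0106

0.0106


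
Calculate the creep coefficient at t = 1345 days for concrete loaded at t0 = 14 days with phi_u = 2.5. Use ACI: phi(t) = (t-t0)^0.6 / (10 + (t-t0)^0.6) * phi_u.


dt = 1345 - 14 = 1331
phi = 1331^0.6 / (10 + 1331^0.6) * 2.5
= 2.206

2.206


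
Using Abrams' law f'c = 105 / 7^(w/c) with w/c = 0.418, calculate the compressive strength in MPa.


f'c = 105 / 7^0.418
= 105 / 2.256
= 46.55 MPa

46.55


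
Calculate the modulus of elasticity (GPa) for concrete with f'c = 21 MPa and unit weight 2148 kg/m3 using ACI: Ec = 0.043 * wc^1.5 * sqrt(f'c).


Ec = 0.043 * 2148^1.5 * sqrt(21) / 1000
= 19.62 GPa

19.62


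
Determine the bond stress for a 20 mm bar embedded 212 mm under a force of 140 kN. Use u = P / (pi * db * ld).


u = P / (pi * db * ld)
= 140 * 1000 / (pi * 20 * 212)
= 10.51 MPa

10.51


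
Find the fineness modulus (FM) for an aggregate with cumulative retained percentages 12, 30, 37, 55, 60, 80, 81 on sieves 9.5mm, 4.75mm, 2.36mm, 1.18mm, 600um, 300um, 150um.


FM = sum(cumulative % retained) / 100
= 355 / 100
= 3.55

3.55


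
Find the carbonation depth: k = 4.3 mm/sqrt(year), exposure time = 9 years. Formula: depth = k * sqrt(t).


depth = k * sqrt(t)
= 4.3 * sqrt(9)
= 12.9 mm

12.9


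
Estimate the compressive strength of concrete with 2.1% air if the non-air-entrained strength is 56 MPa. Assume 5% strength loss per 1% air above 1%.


Strength loss = (2.1 - 1) * 5 = 5.5%
f'c = 56 * (1 - 5.5/100)
= 52.92 MPa

52.92


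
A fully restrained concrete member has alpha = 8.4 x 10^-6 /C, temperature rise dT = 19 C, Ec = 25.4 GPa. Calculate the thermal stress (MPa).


sigma = alpha * dT * Ec
= 8.4e-6 * 19 * 25.4 * 1000
= 4.054 MPa

4.054


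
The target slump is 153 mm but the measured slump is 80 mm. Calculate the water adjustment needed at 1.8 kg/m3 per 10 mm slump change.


Difference = 153 - 80 = 73 mm
Water adjustment = 73 * 1.8 / 10 = 13.1 kg/m3

13.1


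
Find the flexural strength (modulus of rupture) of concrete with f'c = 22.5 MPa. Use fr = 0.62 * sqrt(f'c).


fr = 0.62 * sqrt(22.5)
= 2.941 MPa

2.941


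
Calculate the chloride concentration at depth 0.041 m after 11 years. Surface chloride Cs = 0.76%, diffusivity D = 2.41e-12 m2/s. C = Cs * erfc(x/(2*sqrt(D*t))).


t_seconds = 11 * 365.25 * 24 * 3600 = 347133600.0 s
arg = 0.041 / (2 * sqrt(2.41e-12 * 347133600.0))
= 0.7088
erfc(0.7088) = 0.3162
C = 0.76 * 0.3162 = 0.2403%

0.2403


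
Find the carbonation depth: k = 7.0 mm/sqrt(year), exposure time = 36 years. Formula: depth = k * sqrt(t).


depth = k * sqrt(t)
= 7.0 * sqrt(36)
= 42.0 mm

42.0


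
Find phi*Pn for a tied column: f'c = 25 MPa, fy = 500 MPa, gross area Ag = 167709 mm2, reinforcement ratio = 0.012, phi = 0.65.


Ast = rho * Ag = 0.012 * 167709 = 2012.508 mm2
phi*Pn = 0.65 * 0.80 * (0.85 * 25 * (167709 - 2012.508) + 500 * 2012.508) / 1000
= 2354.2 kN

2354.2


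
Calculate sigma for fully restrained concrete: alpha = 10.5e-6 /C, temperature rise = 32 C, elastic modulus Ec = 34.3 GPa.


sigma = alpha * dT * Ec
= 10.5e-6 * 32 * 34.3 * 1000
= 11.525 MPa

11.525


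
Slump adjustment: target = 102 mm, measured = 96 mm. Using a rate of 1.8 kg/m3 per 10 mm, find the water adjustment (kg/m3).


Difference = 102 - 96 = 6 mm
Water adjustment = 6 * 1.8 / 10 = 1.1 kg/m3

1.1


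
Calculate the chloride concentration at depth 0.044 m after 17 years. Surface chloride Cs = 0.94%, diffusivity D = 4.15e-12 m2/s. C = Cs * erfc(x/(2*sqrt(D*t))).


t_seconds = 17 * 365.25 * 24 * 3600 = 536479200.0 s
arg = 0.044 / (2 * sqrt(4.15e-12 * 536479200.0))
= 0.4663
erfc(0.4663) = 0.5097
C = 0.94 * 0.5097 = 0.4791%

0.4791


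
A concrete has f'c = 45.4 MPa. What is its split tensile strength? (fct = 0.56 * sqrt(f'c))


fct = 0.56 * sqrt(45.4)
= 0.56 * 6.738
= 3.773 MPa

3.773


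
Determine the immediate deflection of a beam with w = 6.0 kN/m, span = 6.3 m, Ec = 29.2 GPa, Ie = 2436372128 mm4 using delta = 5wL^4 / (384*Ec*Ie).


Convert: L = 6.3 m = 6300 mm, Ec = 29.2 GPa = 29200 MPa
delta = 5 * 6.0 * 6300^4 / (384 * 29200 * 2436372128)
= 1.73 mm

1.73


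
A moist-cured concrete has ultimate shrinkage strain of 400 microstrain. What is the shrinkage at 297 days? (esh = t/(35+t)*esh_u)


esh(297) = 297 / (35 + 297) * 400
= 297 / 332 * 400
= 357.8 microstrain

357.8


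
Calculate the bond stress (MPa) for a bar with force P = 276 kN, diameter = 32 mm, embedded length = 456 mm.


u = P / (pi * db * ld)
= 276 * 1000 / (pi * 32 * 456)
= 6.021 MPa

6.021


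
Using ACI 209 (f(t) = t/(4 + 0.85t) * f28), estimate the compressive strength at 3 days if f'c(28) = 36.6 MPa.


f(3) = 3 / (4 + 0.85 * 3) * 36.6
= 3 / 6.55 * 36.6
= 16.76 MPa

16.76


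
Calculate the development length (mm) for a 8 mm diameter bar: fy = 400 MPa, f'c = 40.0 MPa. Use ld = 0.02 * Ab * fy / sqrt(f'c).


Ab = pi * 8^2 / 4 = 50.265 mm2
ld = 0.02 * 50.265 * 400 / sqrt(40.0)
= 63.6 mm

63.6


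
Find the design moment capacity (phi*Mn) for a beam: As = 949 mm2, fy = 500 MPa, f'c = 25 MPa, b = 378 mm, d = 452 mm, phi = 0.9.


a = As * fy / (0.85 * f'c * b)
= 949 * 500 / (0.85 * 25 * 378)
= 59.0725 mm
Mn = As * fy * (d - a/2) / 10^6
= 200.459 kN-m
phi*Mn = 0.9 * 200.459 = 180.41 kN-m

180.41


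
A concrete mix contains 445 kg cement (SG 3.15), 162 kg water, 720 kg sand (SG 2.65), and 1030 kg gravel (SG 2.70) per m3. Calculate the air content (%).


Vol cement = 445 / (3.15 * 1000) = 0.14127 m3
Vol water = 162 / 1000 = 0.162 m3
Vol sand = 720 / (2.65 * 1000) = 0.271698 m3
Vol gravel = 1030 / (2.70 * 1000) = 0.381481 m3
Total solid + water volume = 0.956449 m3
Air = (1 - 0.956449) * 100 = 4.36%

4.36


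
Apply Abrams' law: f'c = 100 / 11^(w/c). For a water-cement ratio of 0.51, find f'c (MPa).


f'c = 100 / 11^0.51
= 100 / 3.397
= 29.44 MPa

29.44


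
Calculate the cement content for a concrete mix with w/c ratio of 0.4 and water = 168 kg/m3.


Cement = water / (w/c)
= 168 / 0.4
= 420.0 kg/m3

420.0


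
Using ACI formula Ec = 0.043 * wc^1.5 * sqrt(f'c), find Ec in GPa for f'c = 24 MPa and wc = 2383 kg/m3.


Ec = 0.043 * 2383^1.5 * sqrt(24) / 1000
= 24.51 GPa

24.51


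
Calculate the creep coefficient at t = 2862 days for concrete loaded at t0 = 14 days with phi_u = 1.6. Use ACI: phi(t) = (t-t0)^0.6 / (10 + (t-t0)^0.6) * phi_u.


dt = 2862 - 14 = 2848
phi = 2848^0.6 / (10 + 2848^0.6) * 1.6
= 1.475

1.475


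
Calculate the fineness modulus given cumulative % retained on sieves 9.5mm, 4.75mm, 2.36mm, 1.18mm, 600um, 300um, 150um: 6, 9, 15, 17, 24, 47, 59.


FM = sum(cumulative % retained) / 100
= 177 / 100
= 1.77

1.77


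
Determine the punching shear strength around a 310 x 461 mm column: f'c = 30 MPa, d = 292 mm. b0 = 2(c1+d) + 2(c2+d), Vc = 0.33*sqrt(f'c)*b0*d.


b0 = 2*(310 + 292) + 2*(461 + 292) = 2710 mm
Vc = 0.33 * sqrt(30) * 2710 * 292 / 1000
= 1430.3 kN

1430.3


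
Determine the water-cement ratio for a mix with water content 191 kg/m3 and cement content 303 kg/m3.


w/c = water / cement
w/c = 191 / 303 = 0.63

0.63


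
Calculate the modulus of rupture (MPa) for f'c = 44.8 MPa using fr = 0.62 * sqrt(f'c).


fr = 0.62 * sqrt(44.8)
= 4.15 MPa

4.15


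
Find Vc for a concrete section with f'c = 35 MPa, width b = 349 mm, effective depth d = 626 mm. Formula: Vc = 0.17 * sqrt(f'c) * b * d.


Vc = 0.17 * sqrt(35) * 349 * 626 / 1000
= 219.73 kN

219.73


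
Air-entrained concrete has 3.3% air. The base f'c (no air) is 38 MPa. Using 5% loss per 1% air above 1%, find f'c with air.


Strength loss = (3.3 - 1) * 5 = 11.5%
f'c = 38 * (1 - 11.5/100)
= 33.63 MPa

33.63


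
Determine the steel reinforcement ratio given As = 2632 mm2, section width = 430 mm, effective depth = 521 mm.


rho = As / (b * d)
= 2632 / (430 * 521)
= 0.0117

0.0117


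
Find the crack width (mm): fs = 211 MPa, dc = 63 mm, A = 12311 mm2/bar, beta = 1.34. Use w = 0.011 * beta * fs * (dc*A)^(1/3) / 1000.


w = 0.011 * beta * fs * (dc * A)^(1/3) / 1000
= 0.011 * 1.34 * 211 * (63 * 12311)^(1/3) / 1000
= 0.286 mm

0.286


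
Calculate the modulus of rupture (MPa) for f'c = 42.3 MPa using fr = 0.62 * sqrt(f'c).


fr = 0.62 * sqrt(42.3)
= 4.032 MPa

4.032


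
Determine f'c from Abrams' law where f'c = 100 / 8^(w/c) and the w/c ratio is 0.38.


f'c = 100 / 8^0.38
= 100 / 2.204
= 45.38 MPa

45.38


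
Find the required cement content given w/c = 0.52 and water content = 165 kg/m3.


Cement = water / (w/c)
= 165 / 0.52
= 317.3 kg/m3

317.3


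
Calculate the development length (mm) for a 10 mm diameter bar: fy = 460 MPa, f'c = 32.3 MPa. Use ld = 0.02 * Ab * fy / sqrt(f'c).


Ab = pi * 10^2 / 4 = 78.54 mm2
ld = 0.02 * 78.54 * 460 / sqrt(32.3)
= 127.1 mm

127.1


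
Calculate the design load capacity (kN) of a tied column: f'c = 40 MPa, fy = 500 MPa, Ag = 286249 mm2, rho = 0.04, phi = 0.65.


Ast = rho * Ag = 0.04 * 286249 = 11449.96 mm2
phi*Pn = 0.65 * 0.80 * (0.85 * 40 * (286249 - 11449.96) + 500 * 11449.96) / 1000
= 7835.44 kN

7835.44


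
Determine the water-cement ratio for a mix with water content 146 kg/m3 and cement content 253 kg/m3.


w/c = water / cement
w/c = 146 / 253 = 0.577

0.577


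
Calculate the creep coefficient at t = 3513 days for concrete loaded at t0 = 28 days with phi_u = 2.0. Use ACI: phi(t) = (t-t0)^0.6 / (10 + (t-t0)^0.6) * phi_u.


dt = 3513 - 28 = 3485
phi = 3485^0.6 / (10 + 3485^0.6) * 2.0
= 1.861

1.861


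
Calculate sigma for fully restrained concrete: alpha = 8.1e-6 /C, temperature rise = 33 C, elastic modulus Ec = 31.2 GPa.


sigma = alpha * dT * Ec
= 8.1e-6 * 33 * 31.2 * 1000
= 8.34 MPa

8.34


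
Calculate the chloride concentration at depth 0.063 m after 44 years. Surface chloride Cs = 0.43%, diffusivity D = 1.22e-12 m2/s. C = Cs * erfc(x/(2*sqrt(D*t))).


t_seconds = 44 * 365.25 * 24 * 3600 = 1388534400.0 s
arg = 0.063 / (2 * sqrt(1.22e-12 * 1388534400.0))
= 0.7653
erfc(0.7653) = 0.2791
C = 0.43 * 0.2791 = 0.12%

0.12


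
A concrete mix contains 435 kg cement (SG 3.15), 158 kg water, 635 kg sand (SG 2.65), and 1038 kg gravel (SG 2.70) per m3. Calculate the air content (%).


Vol cement = 435 / (3.15 * 1000) = 0.138095 m3
Vol water = 158 / 1000 = 0.158 m3
Vol sand = 635 / (2.65 * 1000) = 0.239623 m3
Vol gravel = 1038 / (2.70 * 1000) = 0.384444 m3
Total solid + water volume = 0.920162 m3
Air = (1 - 0.920162) * 100 = 7.98%

7.98


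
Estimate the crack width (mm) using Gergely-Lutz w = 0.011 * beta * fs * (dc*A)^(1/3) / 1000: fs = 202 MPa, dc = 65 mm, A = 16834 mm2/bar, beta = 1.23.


w = 0.011 * beta * fs * (dc * A)^(1/3) / 1000
= 0.011 * 1.23 * 202 * (65 * 16834)^(1/3) / 1000
= 0.282 mm

0.282


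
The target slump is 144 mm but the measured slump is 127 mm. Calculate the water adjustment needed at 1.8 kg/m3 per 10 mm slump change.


Difference = 144 - 127 = 17 mm
Water adjustment = 17 * 1.8 / 10 = 3.1 kg/m3

3.1


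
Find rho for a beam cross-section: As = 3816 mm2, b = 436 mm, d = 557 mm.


rho = As / (b * d)
= 3816 / (436 * 557)
= 0.0157

0.0157


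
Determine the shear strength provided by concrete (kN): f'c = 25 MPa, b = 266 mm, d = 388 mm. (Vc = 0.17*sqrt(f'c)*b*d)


Vc = 0.17 * sqrt(25) * 266 * 388 / 1000
= 87.73 kN

87.73


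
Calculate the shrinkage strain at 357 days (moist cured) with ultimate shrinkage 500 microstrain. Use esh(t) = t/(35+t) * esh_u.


esh(357) = 357 / (35 + 357) * 500
= 357 / 392 * 500
= 455.4 microstrain

455.4


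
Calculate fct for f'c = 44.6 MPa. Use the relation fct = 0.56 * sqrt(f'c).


fct = 0.56 * sqrt(44.6)
= 0.56 * 6.678
= 3.74 MPa

3.74


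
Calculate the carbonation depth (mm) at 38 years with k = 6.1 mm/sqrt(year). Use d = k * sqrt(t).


depth = k * sqrt(t)
= 6.1 * sqrt(38)
= 37.6 mm

37.6


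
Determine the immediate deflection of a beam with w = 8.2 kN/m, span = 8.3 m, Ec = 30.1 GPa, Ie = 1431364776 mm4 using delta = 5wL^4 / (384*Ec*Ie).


Convert: L = 8.3 m = 8300 mm, Ec = 30.1 GPa = 30100 MPa
delta = 5 * 8.2 * 8300^4 / (384 * 30100 * 1431364776)
= 11.76 mm

11.76
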